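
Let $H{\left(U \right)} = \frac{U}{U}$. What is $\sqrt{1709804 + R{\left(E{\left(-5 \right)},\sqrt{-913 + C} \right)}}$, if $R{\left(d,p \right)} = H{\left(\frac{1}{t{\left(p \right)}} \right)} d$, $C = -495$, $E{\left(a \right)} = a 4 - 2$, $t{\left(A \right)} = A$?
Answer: $\sqrt{1709782} \approx 1307.6$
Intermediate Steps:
$E{\left(a \right)} = -2 + 4 a$ ($E{\left(a \right)} = 4 a - 2 = -2 + 4 a$)
$H{\left(U \right)} = 1$
$R{\left(d,p \right)} = d$ ($R{\left(d,p \right)} = 1 d = d$)
$\sqrt{1709804 + R{\left(E{\left(-5 \right)},\sqrt{-913 + C} \right)}} = \sqrt{1709804 + \left(-2 + 4 \left(-5\right)\right)} = \sqrt{1709804 - 22} = \sqrt{1709782}$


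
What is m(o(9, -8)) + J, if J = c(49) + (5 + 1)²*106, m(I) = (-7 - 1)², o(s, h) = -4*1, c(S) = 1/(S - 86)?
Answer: 143559/37 ≈ 3880.0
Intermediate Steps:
c(S) = 1/(-86 + S)
o(s, h) = -4
m(I) = 64 (m(I) = (-8)² = 64)
J = 141191/37 (J = 1/(-86 + 49) + (5 + 1)²*106 = 1/(-37) + 6²*106 = -1/37 + 36*106 = -1/37 + 3816 = 141191/37 ≈ 3816.0)
m(o(9, -8)) + J = 64 + 141191/37 = 143559/37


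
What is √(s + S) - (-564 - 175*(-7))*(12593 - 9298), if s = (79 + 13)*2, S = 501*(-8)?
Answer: -2177995 + 4*I*√239 ≈ -2.178e+6 + 61.839*I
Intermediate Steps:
S = -4008
s = 184 (s = 92*2 = 184)
√(s + S) - (-564 - 175*(-7))*(12593 - 9298) = √(184 - 4008) - (-564 - 175*(-7))*(12593 - 9298) = √(-3824) - (-564 + 1225)*3295 = 4*I*√239 - 661*3295 = 4*I*√239 - 1*2177995 = 4*I*√239 - 2177995 = -2177995 + 4*I*√239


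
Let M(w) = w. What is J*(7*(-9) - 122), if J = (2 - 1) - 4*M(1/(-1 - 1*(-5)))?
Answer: 0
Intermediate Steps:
J = 0 (J = (2 - 1) - 4/(-1 - 1*(-5)) = 1 - 4/(-1 + 5) = 1 - 4/4 = 1 - 4*1/4 = 1 - 1 = 0)
J*(7*(-9) - 122) = 0*(7*(-9) - 122) = 0*(-63 - 122) = 0*(-185) = 0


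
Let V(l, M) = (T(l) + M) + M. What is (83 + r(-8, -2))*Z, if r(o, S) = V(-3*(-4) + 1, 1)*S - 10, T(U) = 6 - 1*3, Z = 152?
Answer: 9576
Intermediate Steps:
T(U) = 3 (T(U) = 6 - 3 = 3)
V(l, M) = 3 + 2*M (V(l, M) = (3 + M) + M = 3 + 2*M)
r(o, S) = -10 + 5*S (r(o, S) = (3 + 2*1)*S - 10 = (3 + 2)*S - 10 = 5*S - 10 = -10 + 5*S)
(83 + r(-8, -2))*Z = (83 + (-10 + 5*(-2)))*152 = (83 + (-10 - 10))*152 = (83 - 20)*152 = 63*152 = 9576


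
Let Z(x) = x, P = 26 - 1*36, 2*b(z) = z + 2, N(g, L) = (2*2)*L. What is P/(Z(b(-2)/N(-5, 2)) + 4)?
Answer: -5/2 ≈ -2.5000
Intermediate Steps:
N(g, L) = 4*L
b(z) = 1 + z/2 (b(z) = (z + 2)/2 = (2 + z)/2 = 1 + z/2)
P = -10 (P = 26 - 36 = -10)
P/(Z(b(-2)/N(-5, 2)) + 4) = -10/((1 + (1/2)*(-2))/((4*2)) + 4) = -10/((1 - 1)/8 + 4) = -10/(0*(1/8) + 4) = -10/(0 + 4) = -10/4 = -10*1/4 = -5/2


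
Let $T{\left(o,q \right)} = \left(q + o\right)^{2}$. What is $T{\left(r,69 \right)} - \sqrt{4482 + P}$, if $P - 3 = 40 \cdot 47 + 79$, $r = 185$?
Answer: $64516 - 6 \sqrt{179} \approx 64436.0$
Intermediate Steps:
$T{\left(o,q \right)} = \left(o + q\right)^{2}$
$P = 1962$ ($P = 3 + \left(40 \cdot 47 + 79\right) = 3 + \left(1880 + 79\right) = 3 + 1959 = 1962$)
$T{\left(r,69 \right)} - \sqrt{4482 + P} = \left(185 + 69\right)^{2} - \sqrt{4482 + 1962} = 254^{2} - \sqrt{6444} = 64516 - 6 \sqrt{179}$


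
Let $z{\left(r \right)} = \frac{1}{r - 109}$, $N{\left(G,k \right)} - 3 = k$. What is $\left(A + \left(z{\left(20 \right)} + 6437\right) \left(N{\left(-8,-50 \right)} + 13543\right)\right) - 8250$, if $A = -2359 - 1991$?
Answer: $\frac{7730629032}{89} \approx 8.6861 \cdot 10^{7}$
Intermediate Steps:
$N{\left(G,k \right)} = 3 + k$
$z{\left(r \right)} = \frac{1}{-109 + r}$
$A = -4350$ ($A = -2359 - 1991 = -4350$)
$\left(A + \left(z{\left(20 \right)} + 6437\right) \left(N{\left(-8,-50 \right)} + 13543\right)\right) - 8250 = \left(-4350 + \left(\frac{1}{-109 + 20} + 6437\right) \left(\left(3 - 50\right) + 13543\right)\right) - 8250 = \left(-4350 + \left(\frac{1}{-89} + 6437\right) \left(-47 + 13543\right)\right) - 8250 = \left(-4350 + \left(- \frac{1}{89} + 6437\right) 13496\right) - 8250 = \left(-4350 + \frac{572892}{89} \cdot 13496\right) - 8250 = \left(-4350 + \frac{7731750432}{89}\right) - 8250 = \frac{7731363282}{89} - 8250 = \frac{7730629032}{89}$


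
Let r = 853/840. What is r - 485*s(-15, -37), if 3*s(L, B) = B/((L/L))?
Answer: 1675151/280 ≈ 5982.7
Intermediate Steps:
s(L, B) = B/3 (s(L, B) = (B/((L/L)))/3 = (B/1)/3 = (B*1)/3 = B/3)
r = 853/840 (r = 853*(1/840) = 853/840 ≈ 1.0155)
r - 485*s(-15, -37) = 853/840 - 485*(-37)/3 = 853/840 - 485*(-37/3) = 853/840 + 17945/3 = 1675151/280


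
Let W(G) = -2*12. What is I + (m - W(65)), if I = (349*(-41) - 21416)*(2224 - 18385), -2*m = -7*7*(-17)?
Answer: 1154702665/2 ≈ 5.7735e+8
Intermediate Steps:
W(G) = -24
m = -833/2 (m = -(-7*7)*(-17)/2 = -(-49)*(-17)/2 = -1/2*833 = -833/2 ≈ -416.50)
I = 577351725 (I = (-14309 - 21416)*(-16161) = -35725*(-16161) = 577351725)
I + (m - W(65)) = 577351725 + (-833/2 - 1*(-24)) = 577351725 + (-833/2 + 24) = 577351725 - 785/2 = 1154702665/2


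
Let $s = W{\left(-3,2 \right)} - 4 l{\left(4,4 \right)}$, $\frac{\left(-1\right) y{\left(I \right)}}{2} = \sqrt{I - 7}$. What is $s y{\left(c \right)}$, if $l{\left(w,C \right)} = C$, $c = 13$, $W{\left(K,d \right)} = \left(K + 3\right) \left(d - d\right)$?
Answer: $32 \sqrt{6} \approx 78.384$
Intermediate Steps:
$W{\left(K,d \right)} = 0$ ($W{\left(K,d \right)} = \left(3 + K\right) 0 = 0$)
$y{\left(I \right)} = - 2 \sqrt{-7 + I}$ ($y{\left(I \right)} = - 2 \sqrt{I - 7} = - 2 \sqrt{-7 + I}$)
$s = -16$ ($s = 0 - 16 = -16$)
$s y{\left(c \right)} = - 16 \left(- 2 \sqrt{-7 + 13}\right) = - 16 \left(- 2 \sqrt{6}\right) = 32 \sqrt{6}$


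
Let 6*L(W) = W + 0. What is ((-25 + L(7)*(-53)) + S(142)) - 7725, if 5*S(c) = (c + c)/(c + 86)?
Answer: -1484201/190 ≈ -7811.6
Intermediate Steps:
S(c) = 2*c/(5*(86 + c)) (S(c) = ((c + c)/(c + 86))/5 = ((2*c)/(86 + c))/5 = (2*c/(86 + c))/5 = 2*c/(5*(86 + c)))
L(W) = W/6 (L(W) = (W + 0)/6 = W/6)
((-25 + L(7)*(-53)) + S(142)) - 7725 = ((-25 + ((1/6)*7)*(-53)) + (2/5)*142/(86 + 142)) - 7725 = ((-25 + (7/6)*(-53)) + (2/5)*142/228) - 7725 = ((-25 - 371/6) + (2/5)*142*(1/228)) - 7725 = (-521/6 + 71/285) - 7725 = -16451/190 - 7725 = -1484201/190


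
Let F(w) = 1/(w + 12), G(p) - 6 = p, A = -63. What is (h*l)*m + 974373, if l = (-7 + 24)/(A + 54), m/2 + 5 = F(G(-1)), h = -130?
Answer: 2915839/3 ≈ 9.7195e+5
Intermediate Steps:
G(p) = 6 + p
F(w) = 1/(12 + w)
m = -168/17 (m = -10 + 2/(12 + (6 - 1)) = -10 + 2/(12 + 5) = -10 + 2/17 = -168/17 ≈ -9.8824)
l = -17/9 (l = (-7 + 24)/(-63 + 54) = 17/(-9) = 17*(-⅑) = -17/9 ≈ -1.8889)
(h*l)*m + 974373 = -130*(-17/9)*(-168/17) + 974373 = (2210/9)*(-168/17) + 974373 = -7280/3 + 974373 = 2915839/3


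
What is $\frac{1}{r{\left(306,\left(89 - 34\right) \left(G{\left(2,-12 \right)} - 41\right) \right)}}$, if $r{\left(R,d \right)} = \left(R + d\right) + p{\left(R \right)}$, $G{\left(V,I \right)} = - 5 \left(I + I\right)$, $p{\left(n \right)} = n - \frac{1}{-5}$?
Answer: $\frac{5}{24786} \approx 0.00020173$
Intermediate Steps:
$p{\left(n \right)} = \frac{1}{5} + n$ ($p{\left(n \right)} = n - - \frac{1}{5} = n + \frac{1}{5} = \frac{1}{5} + n$)
$G{\left(V,I \right)} = - 10 I$ ($G{\left(V,I \right)} = - 5 \cdot 2 I = - 10 I$)
$r{\left(R,d \right)} = \frac{1}{5} + d + 2 R$ ($r{\left(R,d \right)} = \left(R + d\right) + \left(\frac{1}{5} + R\right) = \frac{1}{5} + d + 2 R$)
$\frac{1}{r{\left(306,\left(89 - 34\right) \left(G{\left(2,-12 \right)} - 41\right) \right)}} = \frac{1}{\frac{1}{5} + \left(89 - 34\right) \left(\left(-10\right) \left(-12\right) - 41\right) + 2 \cdot 306} = \frac{1}{\frac{1}{5} + 55 \left(120 - 41\right) + 612} = \frac{1}{\frac{1}{5} + 55 \cdot 79 + 612} = \frac{1}{\frac{1}{5} + 4345 + 612} = \frac{1}{\frac{24786}{5}} = \frac{5}{24786}$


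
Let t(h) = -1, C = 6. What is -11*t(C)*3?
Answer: 33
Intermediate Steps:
-11*t(C)*3 = -11*(-1)*3 = 11*3 = 33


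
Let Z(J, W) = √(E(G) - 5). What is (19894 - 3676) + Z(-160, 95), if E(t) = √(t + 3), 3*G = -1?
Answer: 16218 + √(-45 + 6*√6)/3 ≈ 16218.0 + 1.8349*I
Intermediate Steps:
G = -⅓ (G = (⅓)*(-1) = -⅓ ≈ -0.33333)
E(t) = √(3 + t)
Z(J, W) = √(-5 + 2*√6/3) (Z(J, W) = √(√(3 - ⅓) - 5) = √(√(8/3) - 5) = √(2*√6/3 - 5) = √(-5 + 2*√6/3))
(19894 - 3676) + Z(-160, 95) = (19894 - 3676) + √(-45 + 6*√6)/3 = 16218 + √(-45 + 6*√6)/3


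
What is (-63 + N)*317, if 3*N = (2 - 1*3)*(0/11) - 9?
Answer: -20922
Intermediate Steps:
N = -3 (N = ((2 - 1*3)*(0/11) - 9)/3 = ((2 - 3)*(0*(1/11)) - 9)/3 = (-1*0 - 9)/3 = (0 - 9)/3 = (1/3)*(-9) = -3)
(-63 + N)*317 = (-63 - 3)*317 = -66*317 = -20922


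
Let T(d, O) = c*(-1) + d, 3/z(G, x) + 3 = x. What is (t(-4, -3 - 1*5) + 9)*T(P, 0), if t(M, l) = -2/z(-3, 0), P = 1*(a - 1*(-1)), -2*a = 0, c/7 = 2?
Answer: -143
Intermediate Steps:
c = 14 (c = 7*2 = 14)
a = 0 (a = -½*0 = 0)
z(G, x) = 3/(-3 + x)
P = 1 (P = 1*(0 - 1*(-1)) = 1*(0 + 1) = 1*1 = 1)
t(M, l) = 2 (t(M, l) = -2/(3/(-3 + 0)) = -2/(3/(-3)) = -2/(3*(-⅓)) = -2/(-1) = -2*(-1) = 2)
T(d, O) = -14 + d (T(d, O) = 14*(-1) + d = -14 + d)
(t(-4, -3 - 1*5) + 9)*T(P, 0) = (2 + 9)*(-14 + 1) = 11*(-13) = -143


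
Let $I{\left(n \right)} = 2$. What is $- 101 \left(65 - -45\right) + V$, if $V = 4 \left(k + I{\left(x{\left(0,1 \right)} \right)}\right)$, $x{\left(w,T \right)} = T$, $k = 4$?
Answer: $-11086$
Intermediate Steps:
$V = 24$ ($V = 4 \left(4 + 2\right) = 4 \cdot 6 = 24$)
$- 101 \left(65 - -45\right) + V = - 101 \left(65 - -45\right) + 24 = - 101 \left(65 + 45\right) + 24 = \left(-101\right) 110 + 24 = -11110 + 24 = -11086$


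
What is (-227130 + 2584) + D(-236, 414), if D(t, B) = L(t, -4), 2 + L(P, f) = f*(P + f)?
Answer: -223588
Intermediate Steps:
L(P, f) = -2 + f*(P + f)
D(t, B) = 14 - 4*t (D(t, B) = -2 + (-4)² + t*(-4) = -2 + 16 - 4*t = 14 - 4*t)
(-227130 + 2584) + D(-236, 414) = (-227130 + 2584) + (14 - 4*(-236)) = -224546 + (14 + 944) = -224546 + 958 = -223588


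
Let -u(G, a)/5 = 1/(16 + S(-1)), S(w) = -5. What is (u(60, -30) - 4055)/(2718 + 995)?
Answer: -44610/40843 ≈ -1.0922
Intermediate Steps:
u(G, a) = -5/11 (u(G, a) = -5/(16 - 5) = -5/11)
(u(60, -30) - 4055)/(2718 + 995) = (-5/11 - 4055)/(2718 + 995) = -44610/11/3713 = -44610/11*1/3713 = -44610/40843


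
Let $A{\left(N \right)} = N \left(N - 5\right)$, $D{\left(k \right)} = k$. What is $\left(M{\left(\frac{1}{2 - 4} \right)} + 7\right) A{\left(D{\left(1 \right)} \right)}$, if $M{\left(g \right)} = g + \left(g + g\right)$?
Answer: $-22$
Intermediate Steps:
$M{\left(g \right)} = 3 g$ ($M{\left(g \right)} = g + 2 g = 3 g$)
$A{\left(N \right)} = N \left(-5 + N\right)$
$\left(M{\left(\frac{1}{2 - 4} \right)} + 7\right) A{\left(D{\left(1 \right)} \right)} = \left(\frac{3}{2 - 4} + 7\right) 1 \left(-5 + 1\right) = \left(\frac{3}{-2} + 7\right) 1 \left(-4\right) = \left(3 \left(- \frac{1}{2}\right) + 7\right) \left(-4\right) = \left(- \frac{3}{2} + 7\right) \left(-4\right) = \frac{11}{2} \left(-4\right) = -22$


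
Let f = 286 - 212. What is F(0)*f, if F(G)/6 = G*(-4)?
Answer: 0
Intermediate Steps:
F(G) = -24*G (F(G) = 6*(G*(-4)) = 6*(-4*G) = -24*G)
f = 74
F(0)*f = -24*0*74 = 0*74 = 0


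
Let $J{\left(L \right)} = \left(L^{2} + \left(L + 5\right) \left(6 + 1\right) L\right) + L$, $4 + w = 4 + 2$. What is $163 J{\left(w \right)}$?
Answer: $16952$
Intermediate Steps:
$w = 2$ ($w = -4 + \left(4 + 2\right) = -4 + 6 = 2$)
$J{\left(L \right)} = L + L^{2} + L \left(35 + 7 L\right)$ ($J{\left(L \right)} = \left(L^{2} + \left(5 + L\right) 7 L\right) + L = \left(L^{2} + \left(35 + 7 L\right) L\right) + L = \left(L^{2} + L \left(35 + 7 L\right)\right) + L = L + L^{2} + L \left(35 + 7 L\right)$)
$163 J{\left(w \right)} = 163 \cdot 4 \cdot 2 \left(9 + 2 \cdot 2\right) = 163 \cdot 4 \cdot 2 \left(9 + 4\right) = 163 \cdot 4 \cdot 2 \cdot 13 = 163 \cdot 104 = 16952$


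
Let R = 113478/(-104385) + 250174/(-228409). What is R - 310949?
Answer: -2471281771759259/7947491155 ≈ -3.1095e+5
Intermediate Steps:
R = -17344603164/7947491155 (R = 113478*(-1/104385) + 250174*(-1/228409) = -37826/34795 - 250174/228409 = -17344603164/7947491155 ≈ -2.1824)
R - 310949 = -17344603164/7947491155 - 310949 = -2471281771759259/7947491155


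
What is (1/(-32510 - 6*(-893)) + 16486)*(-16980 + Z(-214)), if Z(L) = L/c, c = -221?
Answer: -839831801896393/3000296 ≈ -2.7992e+8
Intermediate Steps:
Z(L) = -L/221 (Z(L) = L/(-221) = L*(-1/221) = -L/221)
(1/(-32510 - 6*(-893)) + 16486)*(-16980 + Z(-214)) = (1/(-32510 - 6*(-893)) + 16486)*(-16980 - 1/221*(-214)) = (1/(-32510 + 5358) + 16486)*(-16980 + 214/221) = (1/(-27152) + 16486)*(-3752366/221) = (-1/27152 + 16486)*(-3752366/221) = (447627871/27152)*(-3752366/221) = -839831801896393/3000296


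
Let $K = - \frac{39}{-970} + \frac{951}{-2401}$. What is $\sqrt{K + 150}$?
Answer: $\frac{\sqrt{338061168930}}{47530} \approx 12.233$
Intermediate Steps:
$K = - \frac{828831}{2328970}$ ($K = \left(-39\right) \left(- \frac{1}{970}\right) + 951 \left(- \frac{1}{2401}\right) = \frac{39}{970} - \frac{951}{2401} = - \frac{828831}{2328970} \approx -0.35588$)
$\sqrt{K + 150} = \sqrt{- \frac{828831}{2328970} + 150} = \sqrt{\frac{348516669}{2328970}} = \frac{\sqrt{338061168930}}{47530}$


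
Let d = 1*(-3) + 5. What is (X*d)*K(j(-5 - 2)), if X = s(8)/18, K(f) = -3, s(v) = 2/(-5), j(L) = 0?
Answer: 2/15 ≈ 0.13333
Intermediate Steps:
s(v) = -⅖ (s(v) = 2*(-⅕) = -⅖)
X = -1/45 (X = -⅖/18 = -⅖*1/18 = -1/45 ≈ -0.022222)
d = 2 (d = -3 + 5 = 2)
(X*d)*K(j(-5 - 2)) = -1/45*2*(-3) = -2/45*(-3) = 2/15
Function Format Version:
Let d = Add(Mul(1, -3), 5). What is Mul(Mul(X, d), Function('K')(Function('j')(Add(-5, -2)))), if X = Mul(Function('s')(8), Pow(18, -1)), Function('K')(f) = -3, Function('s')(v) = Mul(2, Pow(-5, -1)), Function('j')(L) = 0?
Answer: Rational(2, 15) ≈ 0.13333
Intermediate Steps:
Function('s')(v) = Rational(-2, 5) (Function('s')(v) = Mul(2, Rational(-1, 5)) = Rational(-2, 5))
X = Rational(-1, 45) (X = Mul(Rational(-2, 5), Pow(18, -1)) = Mul(Rational(-2, 5), Rational(1, 18)) = Rational(-1, 45) ≈ -0.022222)
d = 2 (d = Add(-3, 5) = 2)
Mul(Mul(X, d), Function('K')(Function('j')(Add(-5, -2)))) = Mul(Mul(Rational(-1, 45), 2), -3) = Mul(Rational(-2, 45), -3) = Rational(2, 15)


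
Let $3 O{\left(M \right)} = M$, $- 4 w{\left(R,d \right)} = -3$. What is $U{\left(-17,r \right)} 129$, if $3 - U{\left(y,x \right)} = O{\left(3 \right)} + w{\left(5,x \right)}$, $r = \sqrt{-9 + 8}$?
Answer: $\frac{645}{4} \approx 161.25$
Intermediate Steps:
$w{\left(R,d \right)} = \frac{3}{4}$ ($w{\left(R,d \right)} = \left(- \frac{1}{4}\right) \left(-3\right) = \frac{3}{4}$)
$r = i$ ($r = \sqrt{-1} = i \approx 1.0 i$)
$O{\left(M \right)} = \frac{M}{3}$
$U{\left(y,x \right)} = \frac{5}{4}$ ($U{\left(y,x \right)} = 3 - \left(\frac{1}{3} \cdot 3 + \frac{3}{4}\right) = 3 - \left(1 + \frac{3}{4}\right) = 3 - \frac{7}{4} = \frac{5}{4}$)
$U{\left(-17,r \right)} 129 = \frac{5}{4} \cdot 129 = \frac{645}{4}$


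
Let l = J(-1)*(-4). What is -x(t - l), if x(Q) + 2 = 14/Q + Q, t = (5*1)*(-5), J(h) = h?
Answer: 913/29 ≈ 31.483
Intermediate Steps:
t = -25 (t = 5*(-5) = -25)
l = 4 (l = -1*(-4) = 4)
x(Q) = -2 + Q + 14/Q (x(Q) = -2 + (14/Q + Q) = -2 + (Q + 14/Q) = -2 + Q + 14/Q)
-x(t - l) = -(-2 + (-25 - 1*4) + 14/(-25 - 1*4)) = -(-2 + (-25 - 4) + 14/(-25 - 4)) = -(-2 - 29 + 14/(-29)) = -(-2 - 29 + 14*(-1/29)) = -(-2 - 29 - 14/29) = -1*(-913/29) = 913/29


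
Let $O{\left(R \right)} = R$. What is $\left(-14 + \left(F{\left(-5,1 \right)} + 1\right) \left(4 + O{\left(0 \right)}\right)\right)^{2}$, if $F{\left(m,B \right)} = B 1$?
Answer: $36$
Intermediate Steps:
$F{\left(m,B \right)} = B$
$\left(-14 + \left(F{\left(-5,1 \right)} + 1\right) \left(4 + O{\left(0 \right)}\right)\right)^{2} = \left(-14 + \left(1 + 1\right) \left(4 + 0\right)\right)^{2} = \left(-14 + 2 \cdot 4\right)^{2} = \left(-14 + 8\right)^{2} = \left(-6\right)^{2} = 36$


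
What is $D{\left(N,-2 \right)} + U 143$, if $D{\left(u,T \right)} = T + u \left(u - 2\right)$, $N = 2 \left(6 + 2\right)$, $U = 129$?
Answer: $18669$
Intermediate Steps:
$N = 16$ ($N = 2 \cdot 8 = 16$)
$D{\left(u,T \right)} = T + u \left(-2 + u\right)$
$D{\left(N,-2 \right)} + U 143 = \left(-2 + 16^{2} - 32\right) + 129 \cdot 143 = \left(-2 + 256 - 32\right) + 18447 = 222 + 18447 = 18669$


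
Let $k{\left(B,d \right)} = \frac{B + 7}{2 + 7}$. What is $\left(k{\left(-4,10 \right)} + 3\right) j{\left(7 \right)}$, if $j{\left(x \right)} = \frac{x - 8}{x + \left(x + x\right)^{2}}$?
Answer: $- \frac{10}{609} \approx -0.01642$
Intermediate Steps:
$k{\left(B,d \right)} = \frac{7}{9} + \frac{B}{9}$ ($k{\left(B,d \right)} = \frac{7 + B}{9} = \left(7 + B\right) \frac{1}{9} = \frac{7}{9} + \frac{B}{9}$)
$j{\left(x \right)} = \frac{-8 + x}{x + 4 x^{2}}$ ($j{\left(x \right)} = \frac{-8 + x}{x + \left(2 x\right)^{2}} = \frac{-8 + x}{x + 4 x^{2}}$)
$\left(k{\left(-4,10 \right)} + 3\right) j{\left(7 \right)} = \left(\left(\frac{7}{9} + \frac{1}{9} \left(-4\right)\right) + 3\right) \frac{-8 + 7}{7 \left(1 + 4 \cdot 7\right)} = \left(\left(\frac{7}{9} - \frac{4}{9}\right) + 3\right) \frac{1}{7} \frac{1}{1 + 28} \left(-1\right) = \left(\frac{1}{3} + 3\right) \frac{1}{7} \cdot \frac{1}{29} \left(-1\right) = \frac{10 \cdot \frac{1}{7} \cdot \frac{1}{29} \left(-1\right)}{3} = \frac{10}{3} \left(- \frac{1}{203}\right) = - \frac{10}{609}$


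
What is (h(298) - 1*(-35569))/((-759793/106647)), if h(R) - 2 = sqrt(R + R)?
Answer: -3793540437/759793 - 213294*sqrt(149)/759793 ≈ -4996.3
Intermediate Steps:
h(R) = 2 + sqrt(2)*sqrt(R) (h(R) = 2 + sqrt(R + R) = 2 + sqrt(2*R) = 2 + sqrt(2)*sqrt(R))
(h(298) - 1*(-35569))/((-759793/106647)) = ((2 + sqrt(2)*sqrt(298)) - 1*(-35569))/((-759793/106647)) = ((2 + 2*sqrt(149)) + 35569)/((-759793*1/106647)) = (35571 + 2*sqrt(149))/(-759793/106647) = (35571 + 2*sqrt(149))*(-106647/759793) = -3793540437/759793 - 213294*sqrt(149)/759793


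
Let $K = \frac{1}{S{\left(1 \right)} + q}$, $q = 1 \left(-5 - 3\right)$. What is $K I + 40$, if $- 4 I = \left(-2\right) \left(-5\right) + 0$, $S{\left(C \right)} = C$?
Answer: $\frac{565}{14} \approx 40.357$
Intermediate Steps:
$q = -8$ ($q = 1 \left(-8\right) = -8$)
$K = - \frac{1}{7}$ ($K = \frac{1}{1 - 8} = \frac{1}{-7} = - \frac{1}{7} \approx -0.14286$)
$I = - \frac{5}{2}$ ($I = - \frac{\left(-2\right) \left(-5\right) + 0}{4} = - \frac{10 + 0}{4} = \left(- \frac{1}{4}\right) 10 = - \frac{5}{2} \approx -2.5$)
$K I + 40 = \left(- \frac{1}{7}\right) \left(- \frac{5}{2}\right) + 40 = \frac{5}{14} + 40 = \frac{565}{14}$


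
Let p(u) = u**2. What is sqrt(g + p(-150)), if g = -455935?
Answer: I*sqrt(433435) ≈ 658.36*I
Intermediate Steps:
sqrt(g + p(-150)) = sqrt(-455935 + (-150)**2) = sqrt(-455935 + 22500) = sqrt(-433435) = I*sqrt(433435)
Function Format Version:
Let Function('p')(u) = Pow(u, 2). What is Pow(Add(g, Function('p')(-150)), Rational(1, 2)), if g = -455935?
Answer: Mul(I, Pow(433435, Rational(1, 2))) ≈ Mul(658.36, I)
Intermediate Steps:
Pow(Add(g, Function('p')(-150)), Rational(1, 2)) = Pow(Add(-455935, Pow(-150, 2)), Rational(1, 2)) = Pow(Add(-455935, 22500), Rational(1, 2)) = Pow(-433435, Rational(1, 2)) = Mul(I, Pow(433435, Rational(1, 2)))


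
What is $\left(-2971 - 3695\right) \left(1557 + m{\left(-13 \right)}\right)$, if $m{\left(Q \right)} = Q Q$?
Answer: $-11505516$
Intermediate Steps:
$m{\left(Q \right)} = Q^{2}$
$\left(-2971 - 3695\right) \left(1557 + m{\left(-13 \right)}\right) = \left(-2971 - 3695\right) \left(1557 + \left(-13\right)^{2}\right) = - 6666 \left(1557 + 169\right) = \left(-6666\right) 1726 = -11505516$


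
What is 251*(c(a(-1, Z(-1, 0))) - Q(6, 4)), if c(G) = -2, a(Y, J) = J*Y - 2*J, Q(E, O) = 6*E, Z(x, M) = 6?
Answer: -9538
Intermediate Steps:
a(Y, J) = -2*J + J*Y
251*(c(a(-1, Z(-1, 0))) - Q(6, 4)) = 251*(-2 - 6*6) = 251*(-2 - 1*36) = 251*(-2 - 36) = 251*(-38) = -9538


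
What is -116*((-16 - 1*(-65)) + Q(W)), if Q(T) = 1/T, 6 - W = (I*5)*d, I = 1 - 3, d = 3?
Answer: -51185/9 ≈ -5687.2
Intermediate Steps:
I = -2
W = 36 (W = 6 - (-2*5)*3 = 6 - (-10)*3 = 6 - 1*(-30) = 6 + 30 = 36)
-116*((-16 - 1*(-65)) + Q(W)) = -116*((-16 - 1*(-65)) + 1/36) = -116*((-16 + 65) + 1/36) = -116*(49 + 1/36) = -116*1765/36 = -51185/9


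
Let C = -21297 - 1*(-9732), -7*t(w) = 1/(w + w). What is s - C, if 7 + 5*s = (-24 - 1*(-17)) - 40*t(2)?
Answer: 404687/35 ≈ 11562.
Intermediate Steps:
t(w) = -1/(14*w) (t(w) = -1/(7*(w + w)) = -1/(2*w)/7 = -1/(14*w))
C = -11565 (C = -21297 + 9732 = -11565)
s = -88/35 (s = -7/5 + ((-24 - 1*(-17)) - (-20)/(7*2))/5 = -7/5 + ((-24 + 17) - (-20)/(7*2))/5 = -7/5 + (-7 - 40*(-1/28))/5 = -7/5 + (-7 + 10/7)/5 = -7/5 + (⅕)*(-39/7) = -7/5 - 39/35 = -88/35 ≈ -2.5143)
s - C = -88/35 - 1*(-11565) = -88/35 + 11565 = 404687/35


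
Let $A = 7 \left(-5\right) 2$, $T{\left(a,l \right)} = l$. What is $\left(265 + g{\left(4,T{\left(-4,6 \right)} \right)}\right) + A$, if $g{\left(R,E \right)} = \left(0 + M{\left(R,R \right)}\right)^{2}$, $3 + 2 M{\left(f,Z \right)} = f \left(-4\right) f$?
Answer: $\frac{5269}{4} \approx 1317.3$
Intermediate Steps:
$M{\left(f,Z \right)} = - \frac{3}{2} - 2 f^{2}$ ($M{\left(f,Z \right)} = - \frac{3}{2} + \frac{f \left(-4\right) f}{2} = - \frac{3}{2} + \frac{- 4 f f}{2} = - \frac{3}{2} + \frac{\left(-4\right) f^{2}}{2} = - \frac{3}{2} - 2 f^{2}$)
$A = -70$ ($A = \left(-35\right) 2 = -70$)
$g{\left(R,E \right)} = \left(- \frac{3}{2} - 2 R^{2}\right)^{2}$ ($g{\left(R,E \right)} = \left(0 - \left(\frac{3}{2} + 2 R^{2}\right)\right)^{2} = \left(- \frac{3}{2} - 2 R^{2}\right)^{2}$)
$\left(265 + g{\left(4,T{\left(-4,6 \right)} \right)}\right) + A = \left(265 + \frac{\left(3 + 4 \cdot 4^{2}\right)^{2}}{4}\right) - 70 = \left(265 + \frac{\left(3 + 4 \cdot 16\right)^{2}}{4}\right) - 70 = \left(265 + \frac{\left(3 + 64\right)^{2}}{4}\right) - 70 = \left(265 + \frac{67^{2}}{4}\right) - 70 = \left(265 + \frac{1}{4} \cdot 4489\right) - 70 = \left(265 + \frac{4489}{4}\right) - 70 = \frac{5549}{4} - 70 = \frac{5269}{4}$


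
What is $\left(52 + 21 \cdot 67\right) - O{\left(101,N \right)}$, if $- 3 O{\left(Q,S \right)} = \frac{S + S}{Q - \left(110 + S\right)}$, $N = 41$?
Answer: $\frac{109384}{75} \approx 1458.5$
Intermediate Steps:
$O{\left(Q,S \right)} = - \frac{2 S}{3 \left(-110 + Q - S\right)}$ ($O{\left(Q,S \right)} = - \frac{\left(S + S\right) \frac{1}{Q - \left(110 + S\right)}}{3} = - \frac{2 S \frac{1}{-110 + Q - S}}{3} = - \frac{2 S}{3 \left(-110 + Q - S\right)}$)
$\left(52 + 21 \cdot 67\right) - O{\left(101,N \right)} = \left(52 + 21 \cdot 67\right) - \frac{2}{3} \cdot 41 \frac{1}{110 + 41 - 101} = \left(52 + 1407\right) - \frac{2}{3} \cdot 41 \frac{1}{110 + 41 - 101} = 1459 - \frac{2}{3} \cdot 41 \cdot \frac{1}{50} = 1459 - \frac{41}{75} = \frac{109384}{75}$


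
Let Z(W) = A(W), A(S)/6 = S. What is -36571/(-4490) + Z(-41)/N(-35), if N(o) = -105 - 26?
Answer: 5895341/588190 ≈ 10.023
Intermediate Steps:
A(S) = 6*S
N(o) = -131
Z(W) = 6*W
-36571/(-4490) + Z(-41)/N(-35) = -36571/(-4490) + (6*(-41))/(-131) = -36571*(-1/4490) - 246*(-1/131) = 36571/4490 + 246/131 = 5895341/588190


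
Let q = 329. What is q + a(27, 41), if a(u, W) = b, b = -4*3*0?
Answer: 329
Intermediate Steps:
b = 0 (b = -12*0 = 0)
a(u, W) = 0
q + a(27, 41) = 329 + 0 = 329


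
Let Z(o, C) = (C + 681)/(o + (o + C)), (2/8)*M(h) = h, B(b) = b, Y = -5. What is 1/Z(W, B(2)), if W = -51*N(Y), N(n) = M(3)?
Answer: -1222/683 ≈ -1.7892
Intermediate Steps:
M(h) = 4*h
N(n) = 12 (N(n) = 4*3 = 12)
W = -612 (W = -51*12 = -612)
Z(o, C) = (681 + C)/(C + 2*o) (Z(o, C) = (681 + C)/(o + (C + o)) = (681 + C)/(C + 2*o))
1/Z(W, B(2)) = 1/((681 + 2)/(2 + 2*(-612))) = 1/(683/(2 - 1224)) = 1/(683/(-1222)) = 1/(-1/1222*683) = 1/(-683/1222) = -1222/683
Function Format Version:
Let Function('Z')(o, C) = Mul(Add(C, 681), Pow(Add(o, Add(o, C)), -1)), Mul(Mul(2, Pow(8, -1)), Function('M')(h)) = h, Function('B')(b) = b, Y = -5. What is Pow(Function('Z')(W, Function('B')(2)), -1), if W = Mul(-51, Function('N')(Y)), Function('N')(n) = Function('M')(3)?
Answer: Rational(-1222, 683) ≈ -1.7892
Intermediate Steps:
Function('M')(h) = Mul(4, h)
Function('N')(n) = 12 (Function('N')(n) = Mul(4, 3) = 12)
W = -612 (W = Mul(-51, 12) = -612)
Function('Z')(o, C) = Mul(Pow(Add(C, Mul(2, o)), -1), Add(681, C)) (Function('Z')(o, C) = Mul(Add(681, C), Pow(Add(o, Add(C, o)), -1)) = Mul(Add(681, C), Pow(Add(C, Mul(2, o)), -1)) = Mul(Pow(Add(C, Mul(2, o)), -1), Add(681, C)))
Pow(Function('Z')(W, Function('B')(2)), -1) = Pow(Mul(Pow(Add(2, Mul(2, -612)), -1), Add(681, 2)), -1) = Pow(Mul(Pow(Add(2, -1224), -1), 683), -1) = Pow(Mul(Pow(-1222, -1), 683), -1) = Pow(Mul(Rational(-1, 1222), 683), -1) = Pow(Rational(-683, 1222), -1) = Rational(-1222, 683)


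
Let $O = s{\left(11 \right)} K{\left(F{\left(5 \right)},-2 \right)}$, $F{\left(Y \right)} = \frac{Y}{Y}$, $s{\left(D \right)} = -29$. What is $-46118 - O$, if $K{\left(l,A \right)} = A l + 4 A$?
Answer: $-46408$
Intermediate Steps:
$F{\left(Y \right)} = 1$
$K{\left(l,A \right)} = 4 A + A l$
$O = 290$ ($O = - 29 \left(- 2 \left(4 + 1\right)\right) = - 29 \left(\left(-2\right) 5\right) = \left(-29\right) \left(-10\right) = 290$)
$-46118 - O = -46118 - 290 = -46408$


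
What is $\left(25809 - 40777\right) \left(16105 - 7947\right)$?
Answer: $-122108944$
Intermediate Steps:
$\left(25809 - 40777\right) \left(16105 - 7947\right) = \left(-14968\right) 8158 = -122108944$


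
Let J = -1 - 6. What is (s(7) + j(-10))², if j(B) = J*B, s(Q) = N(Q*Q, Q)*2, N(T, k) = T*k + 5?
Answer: 586756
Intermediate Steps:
N(T, k) = 5 + T*k
s(Q) = 10 + 2*Q³ (s(Q) = (5 + (Q*Q)*Q)*2 = (5 + Q²*Q)*2 = (5 + Q³)*2 = 10 + 2*Q³)
J = -7
j(B) = -7*B
(s(7) + j(-10))² = ((10 + 2*7³) - 7*(-10))² = ((10 + 2*343) + 70)² = ((10 + 686) + 70)² = (696 + 70)² = 766² = 586756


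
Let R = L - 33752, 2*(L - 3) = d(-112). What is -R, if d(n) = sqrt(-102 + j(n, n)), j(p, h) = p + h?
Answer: 33749 - I*sqrt(326)/2 ≈ 33749.0 - 9.0277*I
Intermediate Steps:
j(p, h) = h + p
d(n) = sqrt(-102 + 2*n) (d(n) = sqrt(-102 + (n + n)) = sqrt(-102 + 2*n))
L = 3 + I*sqrt(326)/2 (L = 3 + sqrt(-102 + 2*(-112))/2 = 3 + sqrt(-102 - 224)/2 = 3 + sqrt(-326)/2 = 3 + (I*sqrt(326))/2 = 3 + I*sqrt(326)/2 ≈ 3.0 + 9.0277*I)
R = -33749 + I*sqrt(326)/2 (R = (3 + I*sqrt(326)/2) - 33752 = -33749 + I*sqrt(326)/2 ≈ -33749.0 + 9.0277*I)
-R = -(-33749 + I*sqrt(326)/2) = 33749 - I*sqrt(326)/2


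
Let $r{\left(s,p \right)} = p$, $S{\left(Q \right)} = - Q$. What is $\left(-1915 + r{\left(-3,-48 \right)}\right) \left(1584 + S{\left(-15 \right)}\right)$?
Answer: $-3138837$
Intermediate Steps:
$\left(-1915 + r{\left(-3,-48 \right)}\right) \left(1584 + S{\left(-15 \right)}\right) = \left(-1915 - 48\right) \left(1584 - -15\right) = - 1963 \left(1584 + 15\right) = \left(-1963\right) 1599 = -3138837$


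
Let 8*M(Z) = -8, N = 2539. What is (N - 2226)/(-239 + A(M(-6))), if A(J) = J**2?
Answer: -313/238 ≈ -1.3151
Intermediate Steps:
M(Z) = -1 (M(Z) = (1/8)*(-8) = -1)
(N - 2226)/(-239 + A(M(-6))) = (2539 - 2226)/(-239 + (-1)**2) = 313/(-239 + 1) = 313/(-238) = 313*(-1/238) = -313/238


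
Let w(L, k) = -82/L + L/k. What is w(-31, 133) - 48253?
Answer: -198937174/4123 ≈ -48251.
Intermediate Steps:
w(-31, 133) - 48253 = (-82/(-31) - 31/133) - 48253 = (-82*(-1/31) - 31*1/133) - 48253 = (82/31 - 31/133) - 48253 = 9945/4123 - 48253 = -198937174/4123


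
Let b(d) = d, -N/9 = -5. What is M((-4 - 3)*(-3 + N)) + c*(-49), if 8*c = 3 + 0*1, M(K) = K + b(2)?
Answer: -2483/8 ≈ -310.38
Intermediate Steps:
N = 45 (N = -9*(-5) = 45)
M(K) = 2 + K (M(K) = K + 2 = 2 + K)
c = 3/8 (c = (3 + 0*1)/8 = (3 + 0)/8 = (⅛)*3 = 3/8 ≈ 0.37500)
M((-4 - 3)*(-3 + N)) + c*(-49) = (2 + (-4 - 3)*(-3 + 45)) + (3/8)*(-49) = (2 - 7*42) - 147/8 = (2 - 294) - 147/8 = -292 - 147/8 = -2483/8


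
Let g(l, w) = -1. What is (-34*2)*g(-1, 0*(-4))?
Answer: 68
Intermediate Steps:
(-34*2)*g(-1, 0*(-4)) = -34*2*(-1) = -68*(-1) = 68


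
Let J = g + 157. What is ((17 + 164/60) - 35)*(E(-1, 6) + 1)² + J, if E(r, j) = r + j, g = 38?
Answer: -1773/5 ≈ -354.60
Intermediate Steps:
J = 195 (J = 38 + 157 = 195)
E(r, j) = j + r
((17 + 164/60) - 35)*(E(-1, 6) + 1)² + J = ((17 + 164/60) - 35)*((6 - 1) + 1)² + 195 = ((17 + 164*(1/60)) - 35)*(5 + 1)² + 195 = ((17 + 41/15) - 35)*6² + 195 = (296/15 - 35)*36 + 195 = -229/15*36 + 195 = -2748/5 + 195 = -1773/5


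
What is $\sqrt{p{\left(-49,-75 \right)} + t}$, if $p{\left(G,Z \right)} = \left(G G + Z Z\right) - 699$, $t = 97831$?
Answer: $\sqrt{105158} \approx 324.28$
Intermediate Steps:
$p{\left(G,Z \right)} = -699 + G^{2} + Z^{2}$ ($p{\left(G,Z \right)} = \left(G^{2} + Z^{2}\right) - 699 = -699 + G^{2} + Z^{2}$)
$\sqrt{p{\left(-49,-75 \right)} + t} = \sqrt{\left(-699 + \left(-49\right)^{2} + \left(-75\right)^{2}\right) + 97831} = \sqrt{\left(-699 + 2401 + 5625\right) + 97831} = \sqrt{7327 + 97831} = \sqrt{105158}$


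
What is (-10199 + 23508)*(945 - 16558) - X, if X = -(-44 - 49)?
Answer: -207793510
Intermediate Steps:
X = 93 (X = -1*(-93) = 93)
(-10199 + 23508)*(945 - 16558) - X = (-10199 + 23508)*(945 - 16558) - 1*93 = 13309*(-15613) - 93 = -207793417 - 93 = -207793510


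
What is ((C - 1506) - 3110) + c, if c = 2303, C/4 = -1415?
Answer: -7973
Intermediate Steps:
C = -5660 (C = 4*(-1415) = -5660)
((C - 1506) - 3110) + c = ((-5660 - 1506) - 3110) + 2303 = (-7166 - 3110) + 2303 = -10276 + 2303 = -7973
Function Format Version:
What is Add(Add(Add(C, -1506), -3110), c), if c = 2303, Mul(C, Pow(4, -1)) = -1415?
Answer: -7973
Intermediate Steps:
C = -5660 (C = Mul(4, -1415) = -5660)
Add(Add(Add(C, -1506), -3110), c) = Add(Add(Add(-5660, -1506), -3110), 2303) = Add(Add(-7166, -3110), 2303) = Add(-10276, 2303) = -7973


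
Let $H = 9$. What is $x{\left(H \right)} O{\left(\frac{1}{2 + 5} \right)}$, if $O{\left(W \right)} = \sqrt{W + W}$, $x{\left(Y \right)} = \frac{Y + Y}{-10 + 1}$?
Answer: $- \frac{2 \sqrt{14}}{7} \approx -1.069$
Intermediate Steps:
$x{\left(Y \right)} = - \frac{2 Y}{9}$ ($x{\left(Y \right)} = \frac{2 Y}{-9} = 2 Y \left(- \frac{1}{9}\right) = - \frac{2 Y}{9}$)
$O{\left(W \right)} = \sqrt{2} \sqrt{W}$ ($O{\left(W \right)} = \sqrt{2 W} = \sqrt{2} \sqrt{W}$)
$x{\left(H \right)} O{\left(\frac{1}{2 + 5} \right)} = \left(- \frac{2}{9}\right) 9 \sqrt{2} \sqrt{\frac{1}{2 + 5}} = - 2 \sqrt{2} \sqrt{\frac{1}{7}} = - 2 \frac{\sqrt{2}}{\sqrt{7}} = - 2 \sqrt{2} \frac{\sqrt{7}}{7} = - 2 \frac{\sqrt{14}}{7} = - \frac{2 \sqrt{14}}{7}$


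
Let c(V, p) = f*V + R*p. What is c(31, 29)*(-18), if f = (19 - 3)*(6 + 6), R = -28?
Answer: -92520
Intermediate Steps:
f = 192 (f = 16*12 = 192)
c(V, p) = -28*p + 192*V (c(V, p) = 192*V - 28*p = -28*p + 192*V)
c(31, 29)*(-18) = (-28*29 + 192*31)*(-18) = (-812 + 5952)*(-18) = 5140*(-18) = -92520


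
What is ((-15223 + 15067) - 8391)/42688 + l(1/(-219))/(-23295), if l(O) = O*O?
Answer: -9549148570453/47693231818560 ≈ -0.20022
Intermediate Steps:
l(O) = O**2
((-15223 + 15067) - 8391)/42688 + l(1/(-219))/(-23295) = ((-15223 + 15067) - 8391)/42688 + (1/(-219))**2/(-23295) = (-156 - 8391)*(1/42688) + (-1/219)**2*(-1/23295) = -8547*1/42688 + (1/47961)*(-1/23295) = -8547/42688 - 1/1117251495 = -9549148570453/47693231818560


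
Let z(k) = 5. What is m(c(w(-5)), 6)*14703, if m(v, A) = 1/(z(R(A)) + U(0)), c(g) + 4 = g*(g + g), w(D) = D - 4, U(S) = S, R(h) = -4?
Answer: 14703/5 ≈ 2940.6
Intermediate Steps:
w(D) = -4 + D
c(g) = -4 + 2*g² (c(g) = -4 + g*(g + g) = -4 + g*(2*g) = -4 + 2*g²)
m(v, A) = ⅕ (m(v, A) = 1/(5 + 0) = 1/5 = ⅕)
m(c(w(-5)), 6)*14703 = (⅕)*14703 = 14703/5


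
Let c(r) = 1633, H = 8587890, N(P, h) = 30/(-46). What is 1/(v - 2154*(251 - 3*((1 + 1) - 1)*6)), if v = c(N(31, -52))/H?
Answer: -8587890/4310107407347 ≈ -1.9925e-6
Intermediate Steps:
N(P, h) = -15/23 (N(P, h) = 30*(-1/46) = -15/23)
v = 1633/8587890 ≈ 0.00019015
1/(v - 2154*(251 - 3*((1 + 1) - 1)*6)) = 1/(1633/8587890 - 2154*(251 - 3*((1 + 1) - 1)*6)) = 1/(1633/8587890 - 2154*(251 - 3*(2 - 1)*6)) = 1/(1633/8587890 - 2154*(251 - 3*1*6)) = 1/(1633/8587890 - 2154*(251 - 3*6)) = 1/(1633/8587890 - 2154*(251 - 1*18)) = 1/(1633/8587890 - 2154*(251 - 18)) = 1/(1633/8587890 - 2154*233) = 1/(1633/8587890 - 501882) = 1/(-4310107407347/8587890) = -8587890/4310107407347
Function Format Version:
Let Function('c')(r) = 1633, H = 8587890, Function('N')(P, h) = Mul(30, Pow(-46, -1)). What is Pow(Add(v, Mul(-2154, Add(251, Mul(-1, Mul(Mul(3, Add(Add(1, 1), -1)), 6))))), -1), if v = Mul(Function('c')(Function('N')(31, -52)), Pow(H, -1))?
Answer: Rational(-8587890, 4310107407347) ≈ -1.9925e-6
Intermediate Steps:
Function('N')(P, h) = Rational(-15, 23) (Function('N')(P, h) = Mul(30, Rational(-1, 46)) = Rational(-15, 23))
v = Rational(1633, 8587890) (v = Mul(1633, Pow(8587890, -1)) = Mul(1633, Rational(1, 8587890)) = Rational(1633, 8587890) ≈ 0.00019015)
Pow(Add(v, Mul(-2154, Add(251, Mul(-1, Mul(Mul(3, Add(Add(1, 1), -1)), 6))))), -1) = Pow(Add(Rational(1633, 8587890), Mul(-2154, Add(251, Mul(-1, Mul(Mul(3, Add(Add(1, 1), -1)), 6))))), -1) = Pow(Add(Rational(1633, 8587890), Mul(-2154, Add(251, Mul(-1, Mul(Mul(3, Add(2, -1)), 6))))), -1) = Pow(Add(Rational(1633, 8587890), Mul(-2154, Add(251, Mul(-1, Mul(Mul(3, 1), 6))))), -1) = Pow(Add(Rational(1633, 8587890), Mul(-2154, Add(251, Mul(-1, Mul(3, 6))))), -1) = Pow(Add(Rational(1633, 8587890), Mul(-2154, Add(251, Mul(-1, 18)))), -1) = Pow(Add(Rational(1633, 8587890), Mul(-2154, Add(251, -18))), -1) = Pow(Add(Rational(1633, 8587890), Mul(-2154, 233)), -1) = Pow(Add(Rational(1633, 8587890), -501882), -1) = Pow(Rational(-4310107407347, 8587890), -1) = Rational(-8587890, 4310107407347)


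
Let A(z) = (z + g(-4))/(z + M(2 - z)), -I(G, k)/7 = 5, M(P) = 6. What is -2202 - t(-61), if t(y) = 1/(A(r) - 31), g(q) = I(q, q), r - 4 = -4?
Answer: -486636/221 ≈ -2202.0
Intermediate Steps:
r = 0 (r = 4 - 4 = 0)
I(G, k) = -35 (I(G, k) = -7*5 = -35)
g(q) = -35
A(z) = (-35 + z)/(6 + z) (A(z) = (z - 35)/(z + 6) = (-35 + z)/(6 + z))
t(y) = -6/221 (t(y) = 1/((-35 + 0)/(6 + 0) - 31) = 1/(-35/6 - 31) = 1/(-221/6) = -6/221)
-2202 - t(-61) = -2202 - 1*(-6/221) = -2202 + 6/221 = -486636/221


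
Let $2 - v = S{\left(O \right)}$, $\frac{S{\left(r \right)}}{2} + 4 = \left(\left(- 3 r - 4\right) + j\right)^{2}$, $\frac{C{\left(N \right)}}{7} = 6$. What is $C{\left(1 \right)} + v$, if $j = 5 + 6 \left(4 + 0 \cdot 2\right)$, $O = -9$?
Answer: $-5356$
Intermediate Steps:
$C{\left(N \right)} = 42$ ($C{\left(N \right)} = 7 \cdot 6 = 42$)
$j = 29$ ($j = 5 + 6 \left(4 + 0\right) = 5 + 6 \cdot 4 = 5 + 24 = 29$)
$S{\left(r \right)} = -8 + 2 \left(25 - 3 r\right)^{2}$ ($S{\left(r \right)} = -8 + 2 \left(\left(- 3 r - 4\right) + 29\right)^{2} = -8 + 2 \left(\left(-4 - 3 r\right) + 29\right)^{2} = -8 + 2 \left(25 - 3 r\right)^{2}$)
$v = -5398$ ($v = 2 - \left(-8 + 2 \left(-25 + 3 \left(-9\right)\right)^{2}\right) = 2 - \left(-8 + 2 \left(-25 - 27\right)^{2}\right) = 2 - \left(-8 + 2 \left(-52\right)^{2}\right) = 2 - \left(-8 + 2 \cdot 2704\right) = 2 - \left(-8 + 5408\right) = 2 - 5400 = -5398$)
$C{\left(1 \right)} + v = 42 - 5398 = -5356$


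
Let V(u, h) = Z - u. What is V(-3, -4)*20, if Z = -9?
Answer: -120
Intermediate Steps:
V(u, h) = -9 - u
V(-3, -4)*20 = (-9 - 1*(-3))*20 = (-9 + 3)*20 = -6*20 = -120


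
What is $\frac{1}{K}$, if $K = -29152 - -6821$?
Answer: $- \frac{1}{22331} \approx -4.4781 \cdot 10^{-5}$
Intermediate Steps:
$K = -22331$ ($K = -29152 + 6821 = -22331$)
$\frac{1}{K} = \frac{1}{-22331} = - \frac{1}{22331}$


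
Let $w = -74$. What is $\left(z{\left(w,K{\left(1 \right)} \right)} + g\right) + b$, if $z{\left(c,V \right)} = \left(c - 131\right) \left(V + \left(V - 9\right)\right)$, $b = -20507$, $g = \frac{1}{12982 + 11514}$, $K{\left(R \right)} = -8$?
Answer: $- \frac{376797471}{24496} \approx -15382.0$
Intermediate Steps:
$g = \frac{1}{24496} \approx 4.0823 \cdot 10^{-5}$
$z{\left(c,V \right)} = \left(-131 + c\right) \left(-9 + 2 V\right)$ ($z{\left(c,V \right)} = \left(-131 + c\right) \left(V + \left(V - 9\right)\right) = \left(-131 + c\right) \left(V + \left(-9 + V\right)\right) = \left(-131 + c\right) \left(-9 + 2 V\right)$)
$\left(z{\left(w,K{\left(1 \right)} \right)} + g\right) + b = \left(\left(1179 - -2096 - -666 + 2 \left(-8\right) \left(-74\right)\right) + \frac{1}{24496}\right) - 20507 = \left(\left(1179 + 2096 + 666 + 1184\right) + \frac{1}{24496}\right) - 20507 = \left(5125 + \frac{1}{24496}\right) - 20507 = \frac{125542001}{24496} - 20507 = - \frac{376797471}{24496}$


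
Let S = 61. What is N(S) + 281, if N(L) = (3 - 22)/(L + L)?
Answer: 34263/122 ≈ 280.84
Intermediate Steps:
N(L) = -19/(2*L) (N(L) = -19*1/(2*L) = -19/(2*L))
N(S) + 281 = -19/2/61 + 281 = -19/2*1/61 + 281 = -19/122 + 281 = 34263/122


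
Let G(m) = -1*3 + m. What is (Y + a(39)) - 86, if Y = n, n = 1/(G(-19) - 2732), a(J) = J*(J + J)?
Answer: 8140823/2754 ≈ 2956.0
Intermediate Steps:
a(J) = 2*J² (a(J) = J*(2*J) = 2*J²)
G(m) = -3 + m
n = -1/2754 (n = 1/((-3 - 19) - 2732) = 1/(-22 - 2732) = 1/(-2754) = -1/2754 ≈ -0.00036311)
Y = -1/2754 ≈ -0.00036311
(Y + a(39)) - 86 = (-1/2754 + 2*39²) - 86 = (-1/2754 + 2*1521) - 86 = (-1/2754 + 3042) - 86 = 8377667/2754 - 86 = 8140823/2754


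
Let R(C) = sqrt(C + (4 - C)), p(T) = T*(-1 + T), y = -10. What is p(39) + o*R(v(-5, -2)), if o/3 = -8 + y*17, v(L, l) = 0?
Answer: 414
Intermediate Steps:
o = -534 (o = 3*(-8 - 10*17) = 3*(-8 - 170) = 3*(-178) = -534)
R(C) = 2 (R(C) = sqrt(4) = 2)
p(39) + o*R(v(-5, -2)) = 39*(-1 + 39) - 534*2 = 39*38 - 1068 = 1482 - 1068 = 414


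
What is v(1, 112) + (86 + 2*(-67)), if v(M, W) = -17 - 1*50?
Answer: -115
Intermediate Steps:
v(M, W) = -67 (v(M, W) = -17 - 50 = -67)
v(1, 112) + (86 + 2*(-67)) = -67 + (86 + 2*(-67)) = -67 + (86 - 134) = -67 - 48 = -115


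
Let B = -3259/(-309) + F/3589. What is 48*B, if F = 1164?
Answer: 1988656/3811 ≈ 521.82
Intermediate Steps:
B = 124291/11433 (B = -3259/(-309) + 1164/3589 = -3259*(-1/309) + 1164*(1/3589) = 3259/309 + 12/37 = 124291/11433 ≈ 10.871)
48*B = 48*(124291/11433) = 1988656/3811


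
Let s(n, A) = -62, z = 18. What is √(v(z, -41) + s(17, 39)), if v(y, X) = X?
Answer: I*√103 ≈ 10.149*I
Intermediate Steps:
√(v(z, -41) + s(17, 39)) = √(-41 - 62) = √(-103) = I*√103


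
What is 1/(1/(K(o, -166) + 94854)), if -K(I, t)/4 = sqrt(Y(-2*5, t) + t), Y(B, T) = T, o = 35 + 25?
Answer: 94854 - 8*I*sqrt(83) ≈ 94854.0 - 72.883*I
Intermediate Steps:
o = 60
K(I, t) = -4*sqrt(2)*sqrt(t) (K(I, t) = -4*sqrt(t + t) = -4*sqrt(2)*sqrt(t))
1/(1/(K(o, -166) + 94854)) = 1/(1/(-4*sqrt(2)*sqrt(-166) + 94854)) = 1/(1/(-4*sqrt(2)*I*sqrt(166) + 94854)) = 1/(1/(-8*I*sqrt(83) + 94854)) = 1/(1/(94854 - 8*I*sqrt(83))) = 94854 - 8*I*sqrt(83)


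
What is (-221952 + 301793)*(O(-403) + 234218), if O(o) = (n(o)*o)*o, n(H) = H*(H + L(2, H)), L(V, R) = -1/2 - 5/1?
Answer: 4269401194338895/2 ≈ 2.1347e+15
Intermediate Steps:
L(V, R) = -11/2 (L(V, R) = -1*½ - 5*1 = -½ - 5 = -11/2)
n(H) = H*(-11/2 + H) (n(H) = H*(H - 11/2) = H*(-11/2 + H))
O(o) = o³*(-11 + 2*o)/2 (O(o) = ((o*(-11 + 2*o)/2)*o)*o = (o²*(-11 + 2*o)/2)*o = o³*(-11 + 2*o)/2)
(-221952 + 301793)*(O(-403) + 234218) = (-221952 + 301793)*((-403)³*(-11/2 - 403) + 234218) = 79841*(-65450827*(-817/2) + 234218) = 79841*(53473325659/2 + 234218) = 79841*(53473794095/2) = 4269401194338895/2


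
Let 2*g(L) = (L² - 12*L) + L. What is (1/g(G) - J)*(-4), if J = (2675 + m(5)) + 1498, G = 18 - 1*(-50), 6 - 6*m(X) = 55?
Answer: 5380964/323 ≈ 16659.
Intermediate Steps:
m(X) = -49/6 (m(X) = 1 - ⅙*55 = 1 - 55/6 = -49/6)
G = 68 (G = 18 + 50 = 68)
g(L) = L²/2 - 11*L/2 (g(L) = ((L² - 12*L) + L)/2 = (L² - 11*L)/2 = L²/2 - 11*L/2)
J = 24989/6 (J = (2675 - 49/6) + 1498 = 16001/6 + 1498 = 24989/6 ≈ 4164.8)
(1/g(G) - J)*(-4) = (1/((½)*68*(-11 + 68)) - 1*24989/6)*(-4) = (1/((½)*68*57) - 24989/6)*(-4) = (1/1938 - 24989/6)*(-4) = -1345241/323*(-4) = 5380964/323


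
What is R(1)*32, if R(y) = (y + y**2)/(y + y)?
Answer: 32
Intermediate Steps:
R(y) = (y + y**2)/(2*y) (R(y) = (y + y**2)/((2*y)) = (y + y**2)*(1/(2*y)) = (y + y**2)/(2*y))
R(1)*32 = (1/2 + (1/2)*1)*32 = (1/2 + 1/2)*32 = 1*32 = 32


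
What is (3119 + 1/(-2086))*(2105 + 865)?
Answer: 9661756005/1043 ≈ 9.2634e+6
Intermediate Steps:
(3119 + 1/(-2086))*(2105 + 865) = (3119 - 1/2086)*2970 = (6506233/2086)*2970 = 9661756005/1043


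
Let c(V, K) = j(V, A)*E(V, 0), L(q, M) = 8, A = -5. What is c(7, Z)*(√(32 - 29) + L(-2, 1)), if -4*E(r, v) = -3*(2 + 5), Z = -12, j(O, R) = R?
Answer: -210 - 105*√3/4 ≈ -255.47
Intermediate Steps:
E(r, v) = 21/4 (E(r, v) = -(-3)*(2 + 5)/4 = -(-3)*7/4 = -¼*(-21) = 21/4)
c(V, K) = -105/4 (c(V, K) = -5*21/4 = -105/4)
c(7, Z)*(√(32 - 29) + L(-2, 1)) = -105*(√(32 - 29) + 8)/4 = -105*(√3 + 8)/4 = -105*(8 + √3)/4 = -210 - 105*√3/4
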